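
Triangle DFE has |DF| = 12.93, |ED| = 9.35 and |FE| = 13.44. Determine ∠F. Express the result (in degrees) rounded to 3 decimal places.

∠F ≈ 41.478°

By the law of cosines, cos F = (|DF|² + |FE|² − |ED|²) / (2·|DF|·|FE|) ≈ 0.74922, so ∠F ≈ 41.48°.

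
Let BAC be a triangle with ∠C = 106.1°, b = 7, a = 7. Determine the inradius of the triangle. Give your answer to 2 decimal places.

By the law of cosines, c² = b² + a² − 2·b·a·cos C = 125.18, so c ≈ 11.188.
Area = ½·b·a·sin C ≈ 23.539.
Semiperimeter s = (7+7+11.188)/2 = 12.594.
Inradius = area/s = 23.539/12.594 ≈ 1.8691.

r ≈ 1.87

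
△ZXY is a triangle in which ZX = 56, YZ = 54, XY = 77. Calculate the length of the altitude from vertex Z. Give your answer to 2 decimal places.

h_Z ≈ 39.26

Semiperimeter s = (77 + 54 + 56)/2 = 93.5.
Heron's formula: area = √(93.5·16.5·39.5·37.5) ≈ 1511.7.
The altitude from Z has length 2·area/XY ≈ 39.265.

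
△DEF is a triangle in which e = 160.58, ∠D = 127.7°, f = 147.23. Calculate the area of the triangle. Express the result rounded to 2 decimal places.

9353.13

Area = ½·e·f·sin D ≈ 9353.1.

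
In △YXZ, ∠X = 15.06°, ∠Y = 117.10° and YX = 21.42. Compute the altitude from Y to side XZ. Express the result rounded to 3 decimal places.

The third angle is ∠Z = 180° − ∠Y − ∠X = 47.84°.
Law of sines: XZ = YX·sin Y/sin Z ≈ 25.724.
Law of sines: ZY = YX·sin X/sin Z ≈ 7.5081.
Area = ½·YX·XZ·sin X ≈ 71.584.
The altitude from Y has length 2·area/XZ ≈ 5.5656.

5.566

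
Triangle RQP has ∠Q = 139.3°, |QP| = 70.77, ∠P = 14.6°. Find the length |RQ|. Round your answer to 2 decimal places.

40.55

The third angle is ∠R = 180° − ∠Q − ∠P = 26.10°.
Law of sines: |RQ| = |QP|·sin P/sin R ≈ 40.549.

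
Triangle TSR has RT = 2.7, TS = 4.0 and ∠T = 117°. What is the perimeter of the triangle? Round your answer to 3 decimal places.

By the law of cosines, SR² = RT² + TS² − 2·RT·TS·cos T = 33.096, so SR ≈ 5.7529.
Semiperimeter s = (5.7529+2.7+4)/2 = 6.2265.
Perimeter = 5.7529 + 2.7 + 4 = 12.453.

perimeter ≈ 12.453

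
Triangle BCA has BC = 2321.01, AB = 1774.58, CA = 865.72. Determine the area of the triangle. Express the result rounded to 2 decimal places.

671991.51

Semiperimeter s = (865.72 + 1774.6 + 2321)/2 = 2480.7.
Heron's formula: area = √(2480.7·1614.9·706.08·159.64) ≈ 6.7199e+05.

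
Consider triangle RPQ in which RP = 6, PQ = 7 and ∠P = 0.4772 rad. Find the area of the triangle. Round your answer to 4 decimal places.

area ≈ 9.6452

Area = ½·RP·PQ·sin P ≈ 9.6452.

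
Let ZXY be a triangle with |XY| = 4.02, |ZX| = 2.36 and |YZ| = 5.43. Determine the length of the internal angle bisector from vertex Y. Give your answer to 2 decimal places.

By the law of cosines, cos Y = (|XY|² + |YZ|² − |ZX|²) / (2·|XY|·|YZ|) ≈ 0.91796, so ∠Y ≈ 23.37°.
The bisector from Y has length 2·|XY|·|YZ|·cos(∠Y/2)/(|XY|+|YZ|) ≈ 4.5241.

4.52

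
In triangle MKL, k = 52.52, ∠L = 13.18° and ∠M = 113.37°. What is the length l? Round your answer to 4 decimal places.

The third angle is ∠K = 180° − ∠L − ∠M = 53.45°.
Law of sines: l = k·sin L/sin K ≈ 14.907.

14.9067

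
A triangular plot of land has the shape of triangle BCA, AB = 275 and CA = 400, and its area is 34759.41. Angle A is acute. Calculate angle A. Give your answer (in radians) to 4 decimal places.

0.6841

From area = ½·CA·AB·sin A, we get sin A = 2·area/(CA·AB) ≈ 0.63199.
Taking the acute solution, ∠A ≈ 0.6841 rad.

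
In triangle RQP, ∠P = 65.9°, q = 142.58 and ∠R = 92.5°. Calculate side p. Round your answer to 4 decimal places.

353.5540

The third angle is ∠Q = 180° − ∠P − ∠R = 21.60°.
Law of sines: p = q·sin P/sin Q ≈ 353.55.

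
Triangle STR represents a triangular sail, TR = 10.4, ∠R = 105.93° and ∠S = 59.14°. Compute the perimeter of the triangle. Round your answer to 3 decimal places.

perimeter ≈ 25.171

The third angle is ∠T = 180° − ∠R − ∠S = 14.93°.
Law of sines: RS = TR·sin T/sin S ≈ 3.1214.
Law of sines: ST = TR·sin R/sin S ≈ 11.65.
Semiperimeter s = (10.4+3.1214+11.65)/2 = 12.586.
Perimeter = 10.4 + 3.1214 + 11.65 = 25.171.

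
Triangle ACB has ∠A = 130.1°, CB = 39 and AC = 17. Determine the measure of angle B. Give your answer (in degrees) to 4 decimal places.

Law of sines: sin B = AC·sin A/CB ≈ 0.33343.
Since CB ≥ AC, only the acute value applies: ∠B ≈ 19.48°.
Then ∠C = 180° − ∠A − ∠B ≈ 30.42°.

∠B ≈ 19.4769°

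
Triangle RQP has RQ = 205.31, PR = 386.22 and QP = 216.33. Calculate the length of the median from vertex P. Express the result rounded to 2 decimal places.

Median from P: ½√(2·QP² + 2·PR² − RQ²) ≈ 295.71.

m_P ≈ 295.71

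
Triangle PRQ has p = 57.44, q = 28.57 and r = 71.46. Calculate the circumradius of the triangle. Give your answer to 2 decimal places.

By the law of cosines, cos P = (r² + q² − p²) / (2·r·q) ≈ 0.64249, so ∠P ≈ 50.02°.
Circumradius = p/(2 sin P) ≈ 37.479.

37.48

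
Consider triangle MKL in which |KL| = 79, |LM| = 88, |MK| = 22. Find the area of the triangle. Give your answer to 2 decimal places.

Semiperimeter s = (79 + 88 + 22)/2 = 94.5.
Heron's formula: area = √(94.5·15.5·6.5·72.5) ≈ 830.82.

830.82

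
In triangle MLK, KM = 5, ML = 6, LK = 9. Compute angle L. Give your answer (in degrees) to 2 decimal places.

31.59

By the law of cosines, cos L = (ML² + LK² − KM²) / (2·ML·LK) ≈ 0.85185, so ∠L ≈ 31.59°.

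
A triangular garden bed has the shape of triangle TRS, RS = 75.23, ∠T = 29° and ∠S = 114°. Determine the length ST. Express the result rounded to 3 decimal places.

The third angle is ∠R = 180° − ∠S − ∠T = 37.00°.
Law of sines: ST = RS·sin R/sin T ≈ 93.386.

93.386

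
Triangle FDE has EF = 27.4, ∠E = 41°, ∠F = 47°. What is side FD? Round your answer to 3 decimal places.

17.987

The third angle is ∠D = 180° − ∠E − ∠F = 92.00°.
Law of sines: FD = EF·sin E/sin D ≈ 17.987.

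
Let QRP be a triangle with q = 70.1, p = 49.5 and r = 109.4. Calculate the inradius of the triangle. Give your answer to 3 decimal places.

11.338

Semiperimeter s = (70.1 + 109.4 + 49.5)/2 = 114.5.
Heron's formula: area = √(114.5·44.4·5.1·65) ≈ 1298.2.
Inradius = area/s = 1298.2/114.5 ≈ 11.338.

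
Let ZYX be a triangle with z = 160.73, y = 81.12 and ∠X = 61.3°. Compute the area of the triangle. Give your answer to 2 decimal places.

Area = ½·z·y·sin X ≈ 5718.3.

5718.30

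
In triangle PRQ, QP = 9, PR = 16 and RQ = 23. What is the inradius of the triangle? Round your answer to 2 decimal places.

r ≈ 2.24

Semiperimeter s = (23 + 9 + 16)/2 = 24.
Heron's formula: area = √(24·1·15·8) ≈ 53.666.
Inradius = area/s = 53.666/24 ≈ 2.2361.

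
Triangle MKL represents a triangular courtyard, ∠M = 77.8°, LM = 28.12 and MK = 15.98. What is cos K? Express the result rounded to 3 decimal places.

cos K ≈ 0.343

By the law of cosines, KL² = LM² + MK² − 2·LM·MK·cos M = 856.17, so KL ≈ 29.26.
Law of cosines again: cos K = (MK² + KL² − LM²)/(2·MK·KL) ≈ 0.34304, so ∠K ≈ 69.94°.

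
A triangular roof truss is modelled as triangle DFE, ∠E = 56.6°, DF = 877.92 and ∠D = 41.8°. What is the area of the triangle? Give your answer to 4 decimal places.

The third angle is ∠F = 180° − ∠E − ∠D = 81.60°.
Law of sines: FE = DF·sin D/sin E ≈ 700.92.
Law of sines: ED = DF·sin F/sin E ≈ 1040.3.
Area = ½·DF·FE·sin F ≈ 3.0438e+05.

area ≈ 304375.5227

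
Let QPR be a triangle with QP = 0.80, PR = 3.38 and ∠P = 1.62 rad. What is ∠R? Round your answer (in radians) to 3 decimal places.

By the law of cosines, RQ² = QP² + PR² − 2·QP·PR·cos P = 12.33, so RQ ≈ 3.5115.
Law of cosines again: cos R = (PR² + RQ² − QP²)/(2·PR·RQ) ≈ 0.97377, so ∠R ≈ 0.230 rad.

∠R ≈ 0.230 rad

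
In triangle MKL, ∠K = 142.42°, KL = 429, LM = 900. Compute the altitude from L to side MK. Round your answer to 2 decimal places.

261.63

Law of sines: sin M = KL·sin K/LM ≈ 0.29070.
Since LM ≥ KL, only the acute value applies: ∠M ≈ 16.90°.
Then ∠L = 180° − ∠K − ∠M ≈ 20.68°.
Law of sines gives MK = LM·sin L/sin K ≈ 521.15.
Area = ½·LM·KL·sin L ≈ 68175.
The altitude from L has length 2·area/MK ≈ 261.63.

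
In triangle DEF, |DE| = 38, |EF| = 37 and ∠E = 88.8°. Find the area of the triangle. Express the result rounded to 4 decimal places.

Area = ½·|DE|·|EF|·sin E ≈ 702.85.

702.8458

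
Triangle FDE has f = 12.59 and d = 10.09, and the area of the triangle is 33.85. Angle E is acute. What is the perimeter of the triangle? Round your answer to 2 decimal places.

29.41

From area = ½·f·d·sin E, we get sin E = 2·area/(f·d) ≈ 0.53293.
Taking the acute solution, ∠E ≈ 32.20°.
Law of cosines then gives e ≈ 6.7332.
Perimeter = 12.59 + 10.09 + 6.7332 = 29.413.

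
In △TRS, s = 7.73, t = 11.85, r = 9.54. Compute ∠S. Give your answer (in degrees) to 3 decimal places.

By the law of cosines, cos S = (t² + r² − s²) / (2·t·r) ≈ 0.75932, so ∠S ≈ 40.60°.

40.596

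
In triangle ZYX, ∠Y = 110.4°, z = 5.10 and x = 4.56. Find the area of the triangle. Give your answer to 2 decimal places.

area ≈ 10.90

Area = ½·x·z·sin Y ≈ 10.899.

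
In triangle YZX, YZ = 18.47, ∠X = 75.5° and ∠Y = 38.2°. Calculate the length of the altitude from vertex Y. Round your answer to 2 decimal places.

h_Y ≈ 16.91

The third angle is ∠Z = 180° − ∠X − ∠Y = 66.30°.
Law of sines: ZX = YZ·sin Y/sin X ≈ 11.798.
Law of sines: XY = YZ·sin Z/sin X ≈ 17.469.
Area = ½·YZ·ZX·sin Z ≈ 99.764.
The altitude from Y has length 2·area/ZX ≈ 16.912.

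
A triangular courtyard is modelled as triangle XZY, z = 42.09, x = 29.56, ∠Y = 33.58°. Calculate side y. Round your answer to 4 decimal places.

By the law of cosines, y² = x² + z² − 2·x·z·cos Y = 572.27, so y ≈ 23.922.

23.9222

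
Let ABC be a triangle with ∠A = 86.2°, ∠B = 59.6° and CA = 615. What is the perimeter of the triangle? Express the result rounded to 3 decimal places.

perimeter ≈ 1727.248

The third angle is ∠C = 180° − ∠A − ∠B = 34.20°.
Law of sines: BC = CA·sin A/sin B ≈ 711.46.
Law of sines: AB = CA·sin C/sin B ≈ 400.78.
Semiperimeter s = (711.46+615+400.78)/2 = 863.62.
Perimeter = 711.46 + 615 + 400.78 = 1727.2.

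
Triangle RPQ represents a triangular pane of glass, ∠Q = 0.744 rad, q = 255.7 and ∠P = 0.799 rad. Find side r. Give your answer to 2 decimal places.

377.42

The third angle is ∠R = π − ∠P − ∠Q = 1.599 rad.
Law of sines: r = q·sin R/sin Q ≈ 377.42.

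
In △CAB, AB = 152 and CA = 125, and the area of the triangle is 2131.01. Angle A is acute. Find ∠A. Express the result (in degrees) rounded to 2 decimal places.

∠A ≈ 12.96°

From area = ½·CA·AB·sin A, we get sin A = 2·area/(CA·AB) ≈ 0.22432.
Taking the acute solution, ∠A ≈ 12.96°.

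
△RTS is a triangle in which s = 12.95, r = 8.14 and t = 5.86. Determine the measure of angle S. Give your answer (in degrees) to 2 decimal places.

∠S ≈ 134.70°

By the law of cosines, cos S = (r² + t² − s²) / (2·r·t) ≈ -0.70338, so ∠S ≈ 134.70°.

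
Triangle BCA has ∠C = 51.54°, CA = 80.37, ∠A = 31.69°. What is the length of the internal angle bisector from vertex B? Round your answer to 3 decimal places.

The third angle is ∠B = 180° − ∠C − ∠A = 96.77°.
Law of sines: AB = CA·sin C/sin B ≈ 63.375.
Law of sines: BC = CA·sin A/sin B ≈ 42.517.
The bisector from B has length 2·AB·BC·cos(∠B/2)/(AB+BC) ≈ 33.798.

33.798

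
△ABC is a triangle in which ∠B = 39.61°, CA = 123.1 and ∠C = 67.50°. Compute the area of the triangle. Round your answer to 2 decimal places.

10493.54

The third angle is ∠A = 180° − ∠B − ∠C = 72.89°.
Law of sines: BC = CA·sin A/sin B ≈ 184.53.
Law of sines: AB = CA·sin C/sin B ≈ 178.38.
Area = ½·CA·BC·sin C ≈ 10494.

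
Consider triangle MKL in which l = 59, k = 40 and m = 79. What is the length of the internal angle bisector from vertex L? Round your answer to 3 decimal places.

By the law of cosines, cos L = (m² + k² − l²) / (2·m·k) ≈ 0.68987, so ∠L ≈ 46.38°.
The bisector from L has length 2·m·k·cos(∠L/2)/(m+k) ≈ 48.818.

t_L ≈ 48.818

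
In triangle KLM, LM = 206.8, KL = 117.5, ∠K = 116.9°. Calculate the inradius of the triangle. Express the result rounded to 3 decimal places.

Law of sines: sin M = KL·sin K/LM ≈ 0.50670.
Since LM ≥ KL, only the acute value applies: ∠M ≈ 30.44°.
Then ∠L = 180° − ∠K − ∠M ≈ 32.66°.
Law of sines gives MK = LM·sin L/sin K ≈ 125.13.
Area = ½·LM·KL·sin L ≈ 6555.7.
Semiperimeter s = (206.8+125.13+117.5)/2 = 224.71.
Inradius = area/s = 6555.7/224.71 ≈ 29.174.

r ≈ 29.174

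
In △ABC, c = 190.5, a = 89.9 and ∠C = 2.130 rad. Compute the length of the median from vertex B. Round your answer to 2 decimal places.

m_B ≈ 134.76

Law of sines: sin A = a·sin C/c ≈ 0.40003.
Since c ≥ a, only the acute value applies: ∠A ≈ 0.412 rad.
Then ∠B = π − ∠C − ∠A ≈ 0.600 rad.
Law of sines gives b = c·sin B/sin C ≈ 126.9.
Median from B: ½√(2·c² + 2·a² − b²) ≈ 134.76.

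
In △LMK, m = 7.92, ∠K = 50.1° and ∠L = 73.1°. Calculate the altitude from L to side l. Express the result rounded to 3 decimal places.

The third angle is ∠M = 180° − ∠K − ∠L = 56.80°.
Law of sines: l = m·sin L/sin M ≈ 9.0563.
Law of sines: k = m·sin K/sin M ≈ 7.2612.
Area = ½·m·l·sin K ≈ 27.513.
The altitude from L has length 2·area/l ≈ 6.0759.

h_L ≈ 6.076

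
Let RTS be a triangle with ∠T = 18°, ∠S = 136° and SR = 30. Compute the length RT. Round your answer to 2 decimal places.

The third angle is ∠R = 180° − ∠T − ∠S = 26.00°.
Law of sines: RT = SR·sin S/sin T ≈ 67.439.

67.44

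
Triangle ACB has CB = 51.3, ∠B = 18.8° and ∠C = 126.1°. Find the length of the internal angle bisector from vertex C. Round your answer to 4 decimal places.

The third angle is ∠A = 180° − ∠C − ∠B = 35.10°.
Law of sines: BA = CB·sin C/sin A ≈ 72.086.
Law of sines: AC = CB·sin B/sin A ≈ 28.751.
The bisector from C has length 2·AC·CB·cos(∠C/2)/(AC+CB) ≈ 16.701.

16.7009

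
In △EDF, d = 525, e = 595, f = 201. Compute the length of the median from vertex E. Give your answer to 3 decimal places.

263.641

Median from E: ½√(2·d² + 2·f² − e²) ≈ 263.64.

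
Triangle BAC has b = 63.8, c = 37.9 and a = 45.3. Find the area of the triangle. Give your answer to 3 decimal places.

area ≈ 846.017

Semiperimeter s = (63.8 + 45.3 + 37.9)/2 = 73.5.
Heron's formula: area = √(73.5·9.7·28.2·35.6) ≈ 846.02.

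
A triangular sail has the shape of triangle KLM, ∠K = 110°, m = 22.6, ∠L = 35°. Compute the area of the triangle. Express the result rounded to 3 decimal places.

area ≈ 239.979

The third angle is ∠M = 180° − ∠K − ∠L = 35.00°.
Law of sines: k = m·sin K/sin M ≈ 37.026.
Law of sines: l = m·sin L/sin M ≈ 22.6.
Area = ½·m·k·sin L ≈ 239.98.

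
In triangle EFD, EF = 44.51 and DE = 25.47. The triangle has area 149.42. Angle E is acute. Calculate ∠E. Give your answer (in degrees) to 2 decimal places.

∠E ≈ 15.28°

From area = ½·DE·EF·sin E, we get sin E = 2·area/(DE·EF) ≈ 0.26360.
Taking the acute solution, ∠E ≈ 15.28°.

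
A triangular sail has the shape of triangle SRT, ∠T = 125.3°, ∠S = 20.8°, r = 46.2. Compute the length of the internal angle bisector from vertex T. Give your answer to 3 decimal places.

t_T ≈ 16.514

The third angle is ∠R = 180° − ∠T − ∠S = 33.90°.
Law of sines: s = r·sin S/sin R ≈ 29.415.
Law of sines: t = r·sin T/sin R ≈ 67.604.
The bisector from T has length 2·s·r·cos(∠T/2)/(s+r) ≈ 16.514.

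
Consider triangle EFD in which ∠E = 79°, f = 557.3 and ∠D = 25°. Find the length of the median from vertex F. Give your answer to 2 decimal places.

m_F ≈ 332.80

The third angle is ∠F = 180° − ∠D − ∠E = 76.00°.
Law of sines: e = f·sin E/sin F ≈ 563.81.
Law of sines: d = f·sin D/sin F ≈ 242.74.
Median from F: ½√(2·d² + 2·e² − f²) ≈ 332.8.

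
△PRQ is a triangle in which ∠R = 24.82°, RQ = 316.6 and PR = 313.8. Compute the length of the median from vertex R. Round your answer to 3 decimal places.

m_R ≈ 307.835

By the law of cosines, QP² = PR² + RQ² − 2·PR·RQ·cos R = 18361, so QP ≈ 135.5.
Median from R: ½√(2·PR² + 2·RQ² − QP²) ≈ 307.84.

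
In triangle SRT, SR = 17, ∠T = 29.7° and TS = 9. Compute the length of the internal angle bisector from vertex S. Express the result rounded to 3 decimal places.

t_S ≈ 4.495

Law of sines: sin R = TS·sin T/SR ≈ 0.26230.
Since SR ≥ TS, only the acute value applies: ∠R ≈ 15.21°.
Then ∠S = 180° − ∠T − ∠R ≈ 135.09°.
Law of sines gives RT = SR·sin S/sin T ≈ 24.222.
The bisector from S has length 2·TS·SR·cos(∠S/2)/(TS+SR) ≈ 4.495.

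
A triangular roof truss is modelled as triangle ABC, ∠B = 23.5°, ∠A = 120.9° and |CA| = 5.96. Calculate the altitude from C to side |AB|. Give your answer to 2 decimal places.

h_C ≈ 5.11

The third angle is ∠C = 180° − ∠A − ∠B = 35.60°.
Law of sines: |BC| = |CA|·sin A/sin B ≈ 12.825.
Law of sines: |AB| = |CA|·sin C/sin B ≈ 8.7008.
Area = ½·|CA|·|BC|·sin C ≈ 22.248.
The altitude from C has length 2·area/|AB| ≈ 5.1141.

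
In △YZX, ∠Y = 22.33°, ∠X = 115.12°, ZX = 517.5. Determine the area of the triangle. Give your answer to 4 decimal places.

The third angle is ∠Z = 180° − ∠X − ∠Y = 42.55°.
Law of sines: XY = ZX·sin Z/sin Y ≈ 921.07.
Law of sines: YZ = ZX·sin X/sin Y ≈ 1233.2.
Area = ½·ZX·XY·sin X ≈ 2.1579e+05.

215785.4003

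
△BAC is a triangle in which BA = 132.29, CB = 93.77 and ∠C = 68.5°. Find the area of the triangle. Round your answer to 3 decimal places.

5837.136

Law of sines: sin A = CB·sin C/BA ≈ 0.65950.
Since BA ≥ CB, only the acute value applies: ∠A ≈ 41.26°.
Then ∠B = 180° − ∠C − ∠A ≈ 70.24°.
Law of sines gives AC = BA·sin B/sin C ≈ 133.81.
Area = ½·BA·CB·sin B ≈ 5837.1.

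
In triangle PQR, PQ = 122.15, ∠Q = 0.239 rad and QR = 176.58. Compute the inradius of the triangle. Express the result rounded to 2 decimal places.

r ≈ 14.05

By the law of cosines, RP² = PQ² + QR² − 2·PQ·QR·cos Q = 4188.8, so RP ≈ 64.721.
Area = ½·PQ·QR·sin Q ≈ 2553.1.
Semiperimeter s = (176.58+64.721+122.15)/2 = 181.73.
Inradius = area/s = 2553.1/181.73 ≈ 14.049.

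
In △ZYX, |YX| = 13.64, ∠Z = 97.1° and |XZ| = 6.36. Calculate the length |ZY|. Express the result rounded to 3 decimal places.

Law of sines: sin Y = |XZ|·sin Z/|YX| ≈ 0.46270.
Since |YX| ≥ |XZ|, only the acute value applies: ∠Y ≈ 27.56°.
Then ∠X = 180° − ∠Z − ∠Y ≈ 55.34°.
Law of sines gives |ZY| = |YX|·sin X/sin Z ≈ 11.306.

11.306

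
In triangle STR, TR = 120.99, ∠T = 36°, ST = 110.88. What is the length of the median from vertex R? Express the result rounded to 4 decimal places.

By the law of cosines, RS² = ST² + TR² − 2·ST·TR·cos T = 5226.4, so RS ≈ 72.294.
Median from R: ½√(2·TR² + 2·RS² − ST²) ≈ 82.819.

m_R ≈ 82.8185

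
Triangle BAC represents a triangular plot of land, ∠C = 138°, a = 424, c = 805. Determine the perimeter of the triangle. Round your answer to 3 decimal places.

perimeter ≈ 1667.254

Law of sines: sin A = a·sin C/c ≈ 0.35244.
Since c ≥ a, only the acute value applies: ∠A ≈ 20.64°.
Then ∠B = 180° − ∠C − ∠A ≈ 21.36°.
Law of sines gives b = c·sin B/sin C ≈ 438.25.
Semiperimeter s = (438.25+424+805)/2 = 833.63.
Perimeter = 438.25 + 424 + 805 = 1667.3.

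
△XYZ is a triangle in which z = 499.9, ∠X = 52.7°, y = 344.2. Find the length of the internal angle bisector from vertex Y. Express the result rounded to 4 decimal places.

By the law of cosines, x² = y² + z² − 2·y·z·cos X = 1.5983e+05, so x ≈ 399.79.
Law of cosines again: cos Y = (z² + x² − y²)/(2·z·x) ≈ 0.72867, so ∠Y ≈ 43.22°.
The bisector from Y has length 2·z·x·cos(∠Y/2)/(z+x) ≈ 413.04.

t_Y ≈ 413.0431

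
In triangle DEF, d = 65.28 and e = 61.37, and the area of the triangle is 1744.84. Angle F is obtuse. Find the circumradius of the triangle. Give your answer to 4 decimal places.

From area = ½·d·e·sin F, we get sin F = 2·area/(d·e) ≈ 0.87106.
Taking the obtuse solution, ∠F ≈ 119.42°.
Law of cosines then gives f ≈ 109.38.
Circumradius = f/(2 sin F) ≈ 62.783.

R ≈ 62.7835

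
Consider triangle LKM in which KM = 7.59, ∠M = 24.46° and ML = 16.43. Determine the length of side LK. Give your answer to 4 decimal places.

10.0265

By the law of cosines, LK² = KM² + ML² − 2·KM·ML·cos M = 100.53, so LK ≈ 10.026.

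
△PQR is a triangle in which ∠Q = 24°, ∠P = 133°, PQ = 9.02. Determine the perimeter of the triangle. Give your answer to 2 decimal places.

35.29

The third angle is ∠R = 180° − ∠P − ∠Q = 23.00°.
Law of sines: QR = PQ·sin P/sin R ≈ 16.883.
Law of sines: RP = PQ·sin Q/sin R ≈ 9.3895.
Semiperimeter s = (16.883+9.3895+9.02)/2 = 17.646.
Perimeter = 16.883 + 9.3895 + 9.02 = 35.293.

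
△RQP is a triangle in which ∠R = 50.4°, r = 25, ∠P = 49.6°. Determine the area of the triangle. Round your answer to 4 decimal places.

The third angle is ∠Q = 180° − ∠P − ∠R = 80.00°.
Law of sines: q = r·sin Q/sin R ≈ 31.953.
Law of sines: p = r·sin P/sin R ≈ 24.709.
Area = ½·r·q·sin P ≈ 304.17.

304.1677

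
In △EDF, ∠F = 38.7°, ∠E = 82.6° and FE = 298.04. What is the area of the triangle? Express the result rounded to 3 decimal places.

The third angle is ∠D = 180° − ∠F − ∠E = 58.70°.
Law of sines: DF = FE·sin E/sin D ≈ 345.9.
Law of sines: ED = FE·sin F/sin D ≈ 218.09.
Area = ½·FE·DF·sin F ≈ 32229.

area ≈ 32228.809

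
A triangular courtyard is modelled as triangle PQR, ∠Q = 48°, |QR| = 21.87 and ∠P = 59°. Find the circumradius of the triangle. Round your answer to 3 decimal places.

12.757

The third angle is ∠R = 180° − ∠P − ∠Q = 73.00°.
Law of sines: |RP| = |QR|·sin Q/sin P ≈ 18.961.
Law of sines: |PQ| = |QR|·sin R/sin P ≈ 24.399.
Circumradius = |QR|/(2 sin P) ≈ 12.757.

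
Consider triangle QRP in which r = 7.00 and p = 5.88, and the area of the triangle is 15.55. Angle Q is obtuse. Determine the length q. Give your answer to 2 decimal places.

From area = ½·r·p·sin Q, we get sin Q = 2·area/(r·p) ≈ 0.75559.
Taking the obtuse solution, ∠Q ≈ 130.92°.
Law of cosines then gives q ≈ 11.726.

11.73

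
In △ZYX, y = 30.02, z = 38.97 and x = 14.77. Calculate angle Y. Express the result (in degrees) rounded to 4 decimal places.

By the law of cosines, cos Y = (x² + z² − y²) / (2·x·z) ≈ 0.72588, so ∠Y ≈ 43.46°.

∠Y ≈ 43.4579°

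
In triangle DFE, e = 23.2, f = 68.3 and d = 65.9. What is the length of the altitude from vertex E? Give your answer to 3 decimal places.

h_E ≈ 65.735

Semiperimeter s = (65.9 + 68.3 + 23.2)/2 = 78.7.
Heron's formula: area = √(78.7·12.8·10.4·55.5) ≈ 762.53.
The altitude from E has length 2·area/e ≈ 65.735.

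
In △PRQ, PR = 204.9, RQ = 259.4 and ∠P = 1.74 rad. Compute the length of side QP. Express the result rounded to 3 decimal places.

128.268

Law of sines: sin Q = PR·sin P/RQ ≈ 0.77862.
Since RQ ≥ PR, only the acute value applies: ∠Q ≈ 0.892 rad.
Then ∠R = π − ∠P − ∠Q ≈ 0.509 rad.
Law of sines gives QP = RQ·sin R/sin P ≈ 128.27.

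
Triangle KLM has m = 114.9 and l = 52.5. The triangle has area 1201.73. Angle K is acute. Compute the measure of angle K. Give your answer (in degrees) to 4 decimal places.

23.4804

From area = ½·l·m·sin K, we get sin K = 2·area/(l·m) ≈ 0.39844.
Taking the acute solution, ∠K ≈ 23.48°.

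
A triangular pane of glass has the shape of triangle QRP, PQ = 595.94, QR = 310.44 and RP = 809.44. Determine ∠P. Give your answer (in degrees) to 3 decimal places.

By the law of cosines, cos P = (RP² + PQ² − QR²) / (2·RP·PQ) ≈ 0.94735, so ∠P ≈ 18.67°.

∠P ≈ 18.674°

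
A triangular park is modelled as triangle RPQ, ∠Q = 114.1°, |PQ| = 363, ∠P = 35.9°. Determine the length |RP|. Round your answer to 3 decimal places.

The third angle is ∠R = 180° − ∠P − ∠Q = 30.00°.
Law of sines: |RP| = |PQ|·sin Q/sin R ≈ 662.72.

662.718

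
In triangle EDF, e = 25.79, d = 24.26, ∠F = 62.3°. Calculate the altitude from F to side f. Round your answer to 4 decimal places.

h_F ≈ 21.3695

By the law of cosines, f² = e² + d² − 2·e·d·cos F = 672, so f ≈ 25.923.
Area = ½·e·d·sin F ≈ 276.98.
The altitude from F has length 2·area/f ≈ 21.369.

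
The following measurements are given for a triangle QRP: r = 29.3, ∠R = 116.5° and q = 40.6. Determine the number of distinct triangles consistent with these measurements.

q·sin R = 40.6·sin(116.5°) ≈ 36.33.
Since ∠R is not acute, a triangle exists only if r > q; here r ≤ q, so there is no triangle.

0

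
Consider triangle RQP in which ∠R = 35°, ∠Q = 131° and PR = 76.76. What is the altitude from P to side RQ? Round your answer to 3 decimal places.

The third angle is ∠P = 180° − ∠R − ∠Q = 14.00°.
Law of sines: QP = PR·sin R/sin Q ≈ 58.337.
Law of sines: RQ = PR·sin P/sin Q ≈ 24.605.
Area = ½·PR·QP·sin P ≈ 541.66.
The altitude from P has length 2·area/RQ ≈ 44.028.

h_P ≈ 44.028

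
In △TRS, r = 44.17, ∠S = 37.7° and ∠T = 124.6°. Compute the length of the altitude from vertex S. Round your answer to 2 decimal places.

36.36

The third angle is ∠R = 180° − ∠S − ∠T = 17.70°.
Law of sines: t = r·sin T/sin R ≈ 119.59.
Law of sines: s = r·sin S/sin R ≈ 88.843.
Area = ½·r·t·sin S ≈ 1615.1.
The altitude from S has length 2·area/s ≈ 36.358.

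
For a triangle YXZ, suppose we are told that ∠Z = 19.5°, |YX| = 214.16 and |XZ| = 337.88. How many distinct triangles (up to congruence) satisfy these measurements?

|XZ|·sin Z = 337.88·sin(19.5°) ≈ 112.8.
Since |XZ| sin Z < |YX| < |XZ| (112.8 < 214.16 < 337.88), two triangles exist.

2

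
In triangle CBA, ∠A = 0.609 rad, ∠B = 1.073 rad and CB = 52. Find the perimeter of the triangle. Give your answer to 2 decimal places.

The third angle is ∠C = π − ∠B − ∠A = 1.460 rad.
Law of sines: BA = CB·sin C/sin A ≈ 90.34.
Law of sines: AC = CB·sin B/sin A ≈ 79.869.
Semiperimeter s = (90.34+79.869+52)/2 = 111.1.
Perimeter = 90.34 + 79.869 + 52 = 222.21.

perimeter ≈ 222.21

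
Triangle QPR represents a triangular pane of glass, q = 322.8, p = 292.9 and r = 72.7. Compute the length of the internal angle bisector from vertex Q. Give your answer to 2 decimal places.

By the law of cosines, cos Q = (p² + r² − q²) / (2·p·r) ≈ -0.30817, so ∠Q ≈ 107.95°.
The bisector from Q has length 2·p·r·cos(∠Q/2)/(p+r) ≈ 68.511.

68.51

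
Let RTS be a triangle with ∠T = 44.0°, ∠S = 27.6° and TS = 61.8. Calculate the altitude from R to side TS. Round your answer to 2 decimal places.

20.96

The third angle is ∠R = 180° − ∠T − ∠S = 108.40°.
Law of sines: SR = TS·sin T/sin R ≈ 45.243.
Law of sines: RT = TS·sin S/sin R ≈ 30.174.
Area = ½·TS·SR·sin S ≈ 647.69.
The altitude from R has length 2·area/TS ≈ 20.961.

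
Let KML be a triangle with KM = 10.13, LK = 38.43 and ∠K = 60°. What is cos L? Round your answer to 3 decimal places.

0.967

By the law of cosines, ML² = LK² + KM² − 2·LK·KM·cos K = 1190.2, so ML ≈ 34.499.
Law of cosines again: cos L = (ML² + LK² − KM²)/(2·ML·LK) ≈ 0.96713, so ∠L ≈ 14.73°.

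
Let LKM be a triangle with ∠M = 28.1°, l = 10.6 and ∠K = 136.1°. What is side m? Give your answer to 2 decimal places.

18.34

The third angle is ∠L = 180° − ∠K − ∠M = 15.80°.
Law of sines: m = l·sin M/sin L ≈ 18.337.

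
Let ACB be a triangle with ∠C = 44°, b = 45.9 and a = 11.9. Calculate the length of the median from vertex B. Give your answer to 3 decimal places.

By the law of cosines, c² = b² + a² − 2·b·a·cos C = 1462.6, so c ≈ 38.244.
Median from B: ½√(2·a² + 2·c² − b²) ≈ 16.595.

m_B ≈ 16.595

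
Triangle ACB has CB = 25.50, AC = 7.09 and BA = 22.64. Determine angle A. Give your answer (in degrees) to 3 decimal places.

∠A ≈ 105.800°

By the law of cosines, cos A = (BA² + AC² − CB²) / (2·BA·AC) ≈ -0.27228, so ∠A ≈ 105.80°.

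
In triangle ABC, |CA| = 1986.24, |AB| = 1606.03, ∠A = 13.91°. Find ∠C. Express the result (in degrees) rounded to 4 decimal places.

By the law of cosines, |BC|² = |CA|² + |AB|² − 2·|CA|·|AB|·cos A = 3.3165e+05, so |BC| ≈ 575.89.
Law of cosines again: cos C = (|BC|² + |CA|² − |AB|²)/(2·|BC|·|CA|) ≈ 0.74199, so ∠C ≈ 42.10°.

∠C ≈ 42.0988°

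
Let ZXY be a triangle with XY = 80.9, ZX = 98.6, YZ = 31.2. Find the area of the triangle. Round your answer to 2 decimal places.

Semiperimeter s = (80.9 + 31.2 + 98.6)/2 = 105.35.
Heron's formula: area = √(105.35·24.45·74.15·6.75) ≈ 1135.4.

area ≈ 1135.44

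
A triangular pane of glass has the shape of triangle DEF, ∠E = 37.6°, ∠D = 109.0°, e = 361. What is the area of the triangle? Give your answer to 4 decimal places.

area ≈ 55585.7448

The third angle is ∠F = 180° − ∠D − ∠E = 33.40°.
Law of sines: d = e·sin D/sin E ≈ 559.43.
Law of sines: f = e·sin F/sin E ≈ 325.7.
Area = ½·e·d·sin F ≈ 55586.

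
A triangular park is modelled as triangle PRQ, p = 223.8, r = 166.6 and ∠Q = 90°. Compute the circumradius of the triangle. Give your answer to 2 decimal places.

139.50

By the law of cosines, q² = p² + r² − 2·p·r·cos Q = 77842, so q ≈ 279.
Area = ½·p·r·sin Q ≈ 18643.
Circumradius = q/(2 sin Q) ≈ 139.5.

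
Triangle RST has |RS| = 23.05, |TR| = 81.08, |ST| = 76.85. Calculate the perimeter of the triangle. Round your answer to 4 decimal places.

perimeter ≈ 180.9800

Perimeter = 76.85 + 81.08 + 23.05 = 180.98.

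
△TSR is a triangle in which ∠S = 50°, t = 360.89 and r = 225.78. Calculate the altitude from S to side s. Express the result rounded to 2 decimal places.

By the law of cosines, s² = r² + t² − 2·r·t·cos S = 76467, so s ≈ 276.53.
Area = ½·r·t·sin S ≈ 31209.
The altitude from S has length 2·area/s ≈ 225.72.

h_S ≈ 225.72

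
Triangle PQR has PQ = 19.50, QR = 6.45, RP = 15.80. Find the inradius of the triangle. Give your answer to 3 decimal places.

r ≈ 2.196

Semiperimeter s = (6.45 + 15.8 + 19.5)/2 = 20.875.
Heron's formula: area = √(20.875·14.425·5.075·1.375) ≈ 45.84.
Inradius = area/s = 45.84/20.875 ≈ 2.1959.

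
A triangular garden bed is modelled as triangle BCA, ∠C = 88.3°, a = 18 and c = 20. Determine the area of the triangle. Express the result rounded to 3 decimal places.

area ≈ 83.376

Law of sines: sin A = a·sin C/c ≈ 0.89960.
Since c ≥ a, only the acute value applies: ∠A ≈ 64.11°.
Then ∠B = 180° − ∠C − ∠A ≈ 27.59°.
Law of sines gives b = c·sin B/sin C ≈ 9.2681.
Area = ½·c·a·sin B ≈ 83.376.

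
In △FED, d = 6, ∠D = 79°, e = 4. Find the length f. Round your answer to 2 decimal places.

5.30

Law of sines: sin E = e·sin D/d ≈ 0.65442.
Since d ≥ e, only the acute value applies: ∠E ≈ 40.88°.
Then ∠F = 180° − ∠D − ∠E ≈ 60.12°.
Law of sines gives f = d·sin F/sin D ≈ 5.3.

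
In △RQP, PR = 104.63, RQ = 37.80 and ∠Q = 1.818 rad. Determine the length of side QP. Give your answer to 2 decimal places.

88.75

Law of sines: sin P = RQ·sin Q/PR ≈ 0.35029.
Since PR ≥ RQ, only the acute value applies: ∠P ≈ 0.358 rad.
Then ∠R = π − ∠Q − ∠P ≈ 0.966 rad.
Law of sines gives QP = PR·sin R/sin Q ≈ 88.751.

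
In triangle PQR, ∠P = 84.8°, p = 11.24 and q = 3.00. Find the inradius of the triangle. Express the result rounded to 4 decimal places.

1.3092

Law of sines: sin Q = q·sin P/p ≈ 0.26581.
Since p ≥ q, only the acute value applies: ∠Q ≈ 15.41°.
Then ∠R = 180° − ∠P − ∠Q ≈ 79.79°.
Law of sines gives r = p·sin R/sin P ≈ 11.108.
Area = ½·p·q·sin R ≈ 16.593.
Semiperimeter s = (11.24+3+11.108)/2 = 12.674.
Inradius = area/s = 16.593/12.674 ≈ 1.3092.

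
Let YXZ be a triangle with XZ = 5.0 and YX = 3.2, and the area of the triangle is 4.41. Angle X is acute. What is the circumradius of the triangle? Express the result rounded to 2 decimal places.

R ≈ 2.65

From area = ½·YX·XZ·sin X, we get sin X = 2·area/(YX·XZ) ≈ 0.55125.
Taking the acute solution, ∠X ≈ 33.45°.
Law of cosines then gives ZY ≈ 2.9225.
Circumradius = ZY/(2 sin X) ≈ 2.6508.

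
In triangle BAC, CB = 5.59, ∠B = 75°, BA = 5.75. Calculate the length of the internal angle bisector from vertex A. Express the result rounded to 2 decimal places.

5.65

By the law of cosines, AC² = CB² + BA² − 2·CB·BA·cos B = 47.672, so AC ≈ 6.9045.
Law of cosines again: cos A = (BA² + AC² − CB²)/(2·BA·AC) ≈ 0.62324, so ∠A ≈ 51.45°.
The bisector from A has length 2·BA·AC·cos(∠A/2)/(BA+AC) ≈ 5.6528.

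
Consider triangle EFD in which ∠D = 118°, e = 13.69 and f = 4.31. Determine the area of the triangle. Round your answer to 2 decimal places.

26.05

Area = ½·e·f·sin D ≈ 26.049.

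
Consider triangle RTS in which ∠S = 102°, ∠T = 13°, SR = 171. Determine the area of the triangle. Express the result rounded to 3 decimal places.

57617.485

The third angle is ∠R = 180° − ∠T − ∠S = 65.00°.
Law of sines: TS = SR·sin R/sin T ≈ 688.94.
Law of sines: RT = SR·sin S/sin T ≈ 743.55.
Area = ½·SR·TS·sin S ≈ 57617.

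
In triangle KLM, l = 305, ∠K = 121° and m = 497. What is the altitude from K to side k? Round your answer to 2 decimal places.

By the law of cosines, k² = l² + m² − 2·l·m·cos K = 4.9618e+05, so k ≈ 704.4.
Area = ½·l·m·sin K ≈ 64967.
The altitude from K has length 2·area/k ≈ 184.46.

184.46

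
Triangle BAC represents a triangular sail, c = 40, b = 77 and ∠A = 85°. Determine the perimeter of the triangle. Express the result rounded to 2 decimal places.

By the law of cosines, a² = c² + b² − 2·c·b·cos A = 6992.1, so a ≈ 83.619.
Semiperimeter s = (77+83.619+40)/2 = 100.31.
Perimeter = 77 + 83.619 + 40 = 200.62.

200.62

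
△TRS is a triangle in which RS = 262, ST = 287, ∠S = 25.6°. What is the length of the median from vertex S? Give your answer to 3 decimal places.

267.693

By the law of cosines, TR² = RS² + ST² − 2·RS·ST·cos S = 15388, so TR ≈ 124.05.
Median from S: ½√(2·RS² + 2·ST² − TR²) ≈ 267.69.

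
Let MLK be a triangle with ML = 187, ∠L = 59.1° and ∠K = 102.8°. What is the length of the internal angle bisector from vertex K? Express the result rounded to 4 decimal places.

54.5772

The third angle is ∠M = 180° − ∠L − ∠K = 18.10°.
Law of sines: LK = ML·sin M/sin K ≈ 59.577.
Law of sines: KM = ML·sin L/sin K ≈ 164.55.
The bisector from K has length 2·LK·KM·cos(∠K/2)/(LK+KM) ≈ 54.577.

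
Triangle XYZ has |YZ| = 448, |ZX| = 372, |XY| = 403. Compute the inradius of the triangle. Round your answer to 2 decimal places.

r ≈ 115.55

Semiperimeter s = (448 + 372 + 403)/2 = 611.5.
Heron's formula: area = √(611.5·163.5·239.5·208.5) ≈ 70658.
Inradius = area/s = 70658/611.5 ≈ 115.55.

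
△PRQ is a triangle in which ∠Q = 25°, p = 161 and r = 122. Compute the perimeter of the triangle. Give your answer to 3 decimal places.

By the law of cosines, q² = p² + r² − 2·p·r·cos Q = 5201.6, so q ≈ 72.122.
Semiperimeter s = (161+122+72.122)/2 = 177.56.
Perimeter = 161 + 122 + 72.122 = 355.12.

perimeter ≈ 355.122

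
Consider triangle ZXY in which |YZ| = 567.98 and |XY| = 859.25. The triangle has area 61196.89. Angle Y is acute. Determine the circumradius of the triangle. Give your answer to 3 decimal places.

R ≈ 679.127

From area = ½·|XY|·|YZ|·sin Y, we get sin Y = 2·area/(|XY|·|YZ|) ≈ 0.25079.
Taking the acute solution, ∠Y ≈ 14.52°.
Law of cosines then gives |ZX| ≈ 340.63.
Circumradius = |ZX|/(2 sin Y) ≈ 679.13.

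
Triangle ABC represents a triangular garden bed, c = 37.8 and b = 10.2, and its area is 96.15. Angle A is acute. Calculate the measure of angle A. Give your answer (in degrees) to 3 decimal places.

From area = ½·b·c·sin A, we get sin A = 2·area/(b·c) ≈ 0.49876.
Taking the acute solution, ∠A ≈ 29.92°.

∠A ≈ 29.918°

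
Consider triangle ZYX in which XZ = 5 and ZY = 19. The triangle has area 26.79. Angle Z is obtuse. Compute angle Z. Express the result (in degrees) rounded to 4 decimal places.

From area = ½·XZ·ZY·sin Z, we get sin Z = 2·area/(XZ·ZY) ≈ 0.56400.
Taking the obtuse solution, ∠Z ≈ 145.67°.

145.6671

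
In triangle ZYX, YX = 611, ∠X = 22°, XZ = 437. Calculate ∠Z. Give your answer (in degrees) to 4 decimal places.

By the law of cosines, ZY² = YX² + XZ² − 2·YX·XZ·cos X = 69161, so ZY ≈ 262.98.
Law of cosines again: cos Z = (XZ² + ZY² − YX²)/(2·XZ·ZY) ≈ -0.49246, so ∠Z ≈ 119.50°.

∠Z ≈ 119.5024°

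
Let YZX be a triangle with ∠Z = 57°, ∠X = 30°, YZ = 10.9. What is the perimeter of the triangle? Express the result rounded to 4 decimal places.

perimeter ≈ 50.9531

The third angle is ∠Y = 180° − ∠Z − ∠X = 93.00°.
Law of sines: ZX = YZ·sin Y/sin X ≈ 21.77.
Law of sines: XY = YZ·sin Z/sin X ≈ 18.283.
Semiperimeter s = (21.77+18.283+10.9)/2 = 25.477.
Perimeter = 21.77 + 18.283 + 10.9 = 50.953.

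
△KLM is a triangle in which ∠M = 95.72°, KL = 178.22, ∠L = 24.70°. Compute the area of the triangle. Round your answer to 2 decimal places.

area ≈ 5751.30

The third angle is ∠K = 180° − ∠L − ∠M = 59.58°.
Law of sines: LM = KL·sin K/sin M ≈ 154.45.
Law of sines: MK = KL·sin L/sin M ≈ 74.845.
Area = ½·KL·LM·sin L ≈ 5751.3.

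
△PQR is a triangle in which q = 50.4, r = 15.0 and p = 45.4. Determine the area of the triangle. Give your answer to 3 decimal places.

Semiperimeter s = (45.4 + 50.4 + 15)/2 = 55.4.
Heron's formula: area = √(55.4·10·5·40.4) ≈ 334.53.

area ≈ 334.527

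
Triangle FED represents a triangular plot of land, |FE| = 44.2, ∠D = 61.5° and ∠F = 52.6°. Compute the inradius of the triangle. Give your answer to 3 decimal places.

12.394

The third angle is ∠E = 180° − ∠D − ∠F = 65.90°.
Law of sines: |ED| = |FE|·sin F/sin D ≈ 39.955.
Law of sines: |DF| = |FE|·sin E/sin D ≈ 45.911.
Area = ½·|FE|·|ED|·sin E ≈ 806.04.
Semiperimeter s = (39.955+45.911+44.2)/2 = 65.033.
Inradius = area/s = 806.04/65.033 ≈ 12.394.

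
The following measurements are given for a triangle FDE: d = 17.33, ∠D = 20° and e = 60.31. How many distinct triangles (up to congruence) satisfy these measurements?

0

e·sin D = 60.31·sin(20°) ≈ 20.63.
Since d = 17.33 < 20.63 = e sin D, no triangle exists.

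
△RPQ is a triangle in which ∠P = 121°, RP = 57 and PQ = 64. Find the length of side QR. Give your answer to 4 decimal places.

105.3694

By the law of cosines, QR² = RP² + PQ² − 2·RP·PQ·cos P = 11103, so QR ≈ 105.37.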